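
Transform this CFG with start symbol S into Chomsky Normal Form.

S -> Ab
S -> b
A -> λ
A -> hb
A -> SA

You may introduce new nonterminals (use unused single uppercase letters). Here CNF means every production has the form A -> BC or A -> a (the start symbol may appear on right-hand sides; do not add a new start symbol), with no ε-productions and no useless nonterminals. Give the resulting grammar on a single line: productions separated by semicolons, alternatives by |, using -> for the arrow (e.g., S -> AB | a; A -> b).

Nullable: {A}; after ε-elimination: S -> b | Ab; A -> S | SA | hb.
After unit-elimination: S -> b | Ab; A -> b | Ab | SA | hb.
TERM: introduce B -> b, C -> h and substitute in every rule of length ≥2.

S -> b | AB; A -> b | AB | CB | SA; B -> b; C -> h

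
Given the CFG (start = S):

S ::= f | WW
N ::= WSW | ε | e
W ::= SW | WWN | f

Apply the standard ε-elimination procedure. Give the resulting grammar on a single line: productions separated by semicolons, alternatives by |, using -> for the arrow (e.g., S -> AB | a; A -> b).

S -> f | WW; N -> e | WSW; W -> f | SW | WW | WWN

Nullable set: {N}.
Drop N -> ε.
W -> WWN: N nullable, giving WW | WWN.
Unchanged (no nullable symbols): S -> WW; S -> f; N -> WSW; N -> e; W -> SW; W -> f.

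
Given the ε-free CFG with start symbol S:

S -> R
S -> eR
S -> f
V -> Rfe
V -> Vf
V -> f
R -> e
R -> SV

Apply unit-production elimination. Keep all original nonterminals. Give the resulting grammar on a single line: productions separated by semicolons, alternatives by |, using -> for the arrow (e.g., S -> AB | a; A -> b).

S -> e | f | SV | eR; R -> e | SV; V -> f | Vf | Rfe

Unit productions: S->R.
Unit pairs (A ⇒* B via units): (S,R).
S: inherits non-unit rules of {R, S} → SV | e | eR | f.
R: inherits non-unit rules of {R} → SV | e.
V: inherits non-unit rules of {V} → Rfe | Vf | f.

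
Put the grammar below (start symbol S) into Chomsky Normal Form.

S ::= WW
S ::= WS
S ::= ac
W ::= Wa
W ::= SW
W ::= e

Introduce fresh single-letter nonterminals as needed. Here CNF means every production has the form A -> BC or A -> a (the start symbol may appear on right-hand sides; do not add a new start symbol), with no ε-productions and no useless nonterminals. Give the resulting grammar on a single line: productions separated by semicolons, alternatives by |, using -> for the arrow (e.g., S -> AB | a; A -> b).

No ε-productions.
No unit productions to eliminate.
TERM: introduce A -> a, B -> c and substitute in every rule of length ≥2.

S -> AB | WS | WW; A -> a; B -> c; W -> e | SW | WA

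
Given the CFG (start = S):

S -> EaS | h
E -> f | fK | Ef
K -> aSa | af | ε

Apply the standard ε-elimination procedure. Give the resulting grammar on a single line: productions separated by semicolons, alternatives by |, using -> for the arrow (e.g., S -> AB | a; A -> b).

S -> h | EaS; E -> f | Ef | fK; K -> af | aSa

Nullable set: {K}.
E -> fK: K nullable, giving f | fK.
Drop K -> ε.
Unchanged (no nullable symbols): S -> EaS; S -> h; E -> Ef; E -> f; K -> aSa; K -> af.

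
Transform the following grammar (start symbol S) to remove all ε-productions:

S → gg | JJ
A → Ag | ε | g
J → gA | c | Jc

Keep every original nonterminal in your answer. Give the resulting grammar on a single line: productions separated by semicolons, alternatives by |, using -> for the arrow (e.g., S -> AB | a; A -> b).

Nullable set: {A}.
Drop A -> ε.
A -> Ag: A nullable, giving Ag | g.
J -> gA: A nullable, giving g | gA.
Unchanged (no nullable symbols): S -> JJ; S -> gg; A -> g; J -> Jc; J -> c.

S -> JJ | gg; A -> g | Ag; J -> c | g | Jc | gA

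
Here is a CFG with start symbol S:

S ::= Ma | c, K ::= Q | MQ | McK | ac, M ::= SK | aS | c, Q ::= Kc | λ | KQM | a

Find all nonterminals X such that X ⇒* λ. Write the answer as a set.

{K, Q}

Directly nullable (have an ε-rule): {Q}.
K is nullable via K -> Q (every symbol on the right is already known nullable).
Not nullable: M, S — each has a terminal in every rule's right-hand side or depends on a non-nullable symbol.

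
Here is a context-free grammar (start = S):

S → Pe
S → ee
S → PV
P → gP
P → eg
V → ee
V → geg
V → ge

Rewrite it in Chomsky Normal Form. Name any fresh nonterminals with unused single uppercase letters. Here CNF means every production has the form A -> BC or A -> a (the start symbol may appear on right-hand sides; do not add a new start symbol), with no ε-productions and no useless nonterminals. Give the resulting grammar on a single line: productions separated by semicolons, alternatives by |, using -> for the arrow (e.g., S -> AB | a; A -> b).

S -> AA | PA | PV; A -> e; B -> g; C -> AB; P -> AB | BP; V -> AA | BA | BC

No ε-productions.
No unit productions to eliminate.
TERM: introduce A -> e, B -> g and substitute in every rule of length ≥2.
BIN: V -> BAB becomes V -> BC, C -> AB.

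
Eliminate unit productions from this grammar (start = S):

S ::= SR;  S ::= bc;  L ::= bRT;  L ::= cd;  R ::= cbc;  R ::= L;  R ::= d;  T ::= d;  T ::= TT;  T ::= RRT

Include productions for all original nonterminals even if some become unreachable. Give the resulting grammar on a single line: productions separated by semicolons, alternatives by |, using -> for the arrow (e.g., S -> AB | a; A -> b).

S -> SR | bc; L -> cd | bRT; R -> d | cd | bRT | cbc; T -> d | TT | RRT

Unit productions: R->L.
Unit pairs (A ⇒* B via units): (R,L).
S: inherits non-unit rules of {S} → SR | bc.
L: inherits non-unit rules of {L} → bRT | cd.
R: inherits non-unit rules of {L, R} → bRT | cbc | cd | d.
T: inherits non-unit rules of {T} → RRT | TT | d.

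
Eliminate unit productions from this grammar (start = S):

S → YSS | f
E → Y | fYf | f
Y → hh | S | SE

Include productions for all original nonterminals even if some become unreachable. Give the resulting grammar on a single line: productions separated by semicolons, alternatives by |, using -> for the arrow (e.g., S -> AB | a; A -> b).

S -> f | YSS; E -> f | SE | hh | YSS | fYf; Y -> f | SE | hh | YSS

Unit productions: E->Y, Y->S.
Unit pairs (A ⇒* B via units): (E,S), (E,Y), (Y,S).
S: inherits non-unit rules of {S} → YSS | f.
E: inherits non-unit rules of {E, S, Y} → SE | YSS | f | fYf | hh.
Y: inherits non-unit rules of {S, Y} → SE | YSS | f | hh.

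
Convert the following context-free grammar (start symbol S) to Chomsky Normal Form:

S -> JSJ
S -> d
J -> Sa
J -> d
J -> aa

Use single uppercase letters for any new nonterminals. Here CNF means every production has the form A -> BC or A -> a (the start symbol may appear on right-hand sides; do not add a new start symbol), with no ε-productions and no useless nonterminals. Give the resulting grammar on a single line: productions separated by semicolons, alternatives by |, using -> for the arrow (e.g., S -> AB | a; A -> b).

No ε-productions.
No unit productions to eliminate.
TERM: introduce A -> a and substitute in every rule of length ≥2.
BIN: S -> JSJ becomes S -> JB, B -> SJ.

S -> d | JB; A -> a; B -> SJ; J -> d | AA | SA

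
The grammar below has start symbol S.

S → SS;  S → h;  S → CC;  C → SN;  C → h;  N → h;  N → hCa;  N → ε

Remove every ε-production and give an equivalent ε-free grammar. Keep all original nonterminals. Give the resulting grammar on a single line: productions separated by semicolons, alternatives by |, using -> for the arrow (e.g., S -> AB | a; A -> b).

Nullable set: {N}.
C -> SN: N nullable, giving S | SN.
Drop N -> ε.
Unchanged (no nullable symbols): S -> CC; S -> SS; S -> h; C -> h; N -> h; N -> hCa.

S -> h | CC | SS; C -> S | h | SN; N -> h | hCa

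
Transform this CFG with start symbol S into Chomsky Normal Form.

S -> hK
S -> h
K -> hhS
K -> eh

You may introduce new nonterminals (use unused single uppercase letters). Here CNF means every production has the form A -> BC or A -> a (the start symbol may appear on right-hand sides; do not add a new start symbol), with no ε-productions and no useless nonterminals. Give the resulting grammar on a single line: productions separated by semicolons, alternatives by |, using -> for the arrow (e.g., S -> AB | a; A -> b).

No ε-productions.
No unit productions to eliminate.
TERM: introduce A -> e, B -> h and substitute in every rule of length ≥2.
BIN: K -> BBS becomes K -> BC, C -> BS.

S -> h | BK; A -> e; B -> h; C -> BS; K -> AB | BC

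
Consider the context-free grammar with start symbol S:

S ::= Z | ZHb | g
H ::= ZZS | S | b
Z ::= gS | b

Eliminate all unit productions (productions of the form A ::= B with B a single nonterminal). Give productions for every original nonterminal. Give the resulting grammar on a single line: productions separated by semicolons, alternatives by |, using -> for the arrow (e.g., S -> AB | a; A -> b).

S -> b | g | gS | ZHb; H -> b | g | gS | ZHb | ZZS; Z -> b | gS

Unit productions: H->S, S->Z.
Unit pairs (A ⇒* B via units): (H,S), (H,Z), (S,Z).
S: inherits non-unit rules of {S, Z} → ZHb | b | g | gS.
H: inherits non-unit rules of {H, S, Z} → ZHb | ZZS | b | g | gS.
Z: inherits non-unit rules of {Z} → b | gS.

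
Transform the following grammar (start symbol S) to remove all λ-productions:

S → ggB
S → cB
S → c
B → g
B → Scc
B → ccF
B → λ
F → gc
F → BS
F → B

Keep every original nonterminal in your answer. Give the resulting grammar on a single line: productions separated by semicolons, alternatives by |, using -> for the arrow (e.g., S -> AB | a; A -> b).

Nullable set: {B, F}.
S -> cB: B nullable, giving c | cB.
S -> ggB: B nullable, giving gg | ggB.
Drop B -> λ.
B -> ccF: F nullable, giving cc | ccF.
F -> B: B nullable, giving B.
F -> BS: B nullable, giving BS | S.
Unchanged (no nullable symbols): S -> c; B -> Scc; B -> g; F -> gc.

S -> c | cB | gg | ggB; B -> g | cc | Scc | ccF; F -> B | S | BS | gc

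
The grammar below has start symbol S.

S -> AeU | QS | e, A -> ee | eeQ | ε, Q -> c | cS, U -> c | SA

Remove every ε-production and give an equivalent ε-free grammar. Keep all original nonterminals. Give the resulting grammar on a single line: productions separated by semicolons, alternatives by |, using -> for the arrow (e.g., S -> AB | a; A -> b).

S -> e | QS | eU | AeU; A -> ee | eeQ; Q -> c | cS; U -> S | c | SA

Nullable set: {A}.
S -> AeU: A nullable, giving AeU | eU.
Drop A -> ε.
U -> SA: A nullable, giving S | SA.
Unchanged (no nullable symbols): S -> QS; S -> e; A -> ee; A -> eeQ; Q -> c; Q -> cS; U -> c.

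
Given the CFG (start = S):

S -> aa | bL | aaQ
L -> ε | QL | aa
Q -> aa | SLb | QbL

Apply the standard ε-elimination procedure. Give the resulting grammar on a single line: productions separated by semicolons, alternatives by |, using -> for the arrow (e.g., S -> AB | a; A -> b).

Nullable set: {L}.
S -> bL: L nullable, giving b | bL.
Drop L -> ε.
L -> QL: L nullable, giving Q | QL.
Q -> QbL: L nullable, giving Qb | QbL.
Q -> SLb: L nullable, giving SLb | Sb.
Unchanged (no nullable symbols): S -> aa; S -> aaQ; L -> aa; Q -> aa.

S -> b | aa | bL | aaQ; L -> Q | QL | aa; Q -> Qb | Sb | aa | QbL | SLb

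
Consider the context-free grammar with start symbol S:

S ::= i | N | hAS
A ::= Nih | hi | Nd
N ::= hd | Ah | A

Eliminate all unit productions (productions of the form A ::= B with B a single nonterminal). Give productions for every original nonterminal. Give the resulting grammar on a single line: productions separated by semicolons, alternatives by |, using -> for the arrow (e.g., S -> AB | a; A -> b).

S -> i | Ah | Nd | hd | hi | Nih | hAS; A -> Nd | hi | Nih; N -> Ah | Nd | hd | hi | Nih

Unit productions: N->A, S->N.
Unit pairs (A ⇒* B via units): (N,A), (S,A), (S,N).
S: inherits non-unit rules of {A, N, S} → Ah | Nd | Nih | hAS | hd | hi | i.
A: inherits non-unit rules of {A} → Nd | Nih | hi.
N: inherits non-unit rules of {A, N} → Ah | Nd | Nih | hd | hi.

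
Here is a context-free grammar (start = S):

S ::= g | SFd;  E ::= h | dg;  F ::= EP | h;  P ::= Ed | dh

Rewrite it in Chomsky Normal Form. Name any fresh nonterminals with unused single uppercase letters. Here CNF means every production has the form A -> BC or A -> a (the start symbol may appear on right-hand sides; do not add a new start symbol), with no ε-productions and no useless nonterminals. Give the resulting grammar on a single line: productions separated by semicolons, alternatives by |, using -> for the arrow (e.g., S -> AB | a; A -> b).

S -> g | SD; A -> d; B -> g; C -> h; D -> FA; E -> h | AB; F -> h | EP; P -> AC | EA

No ε-productions.
No unit productions to eliminate.
TERM: introduce A -> d, B -> g, C -> h and substitute in every rule of length ≥2.
BIN: S -> SFA becomes S -> SD, D -> FA.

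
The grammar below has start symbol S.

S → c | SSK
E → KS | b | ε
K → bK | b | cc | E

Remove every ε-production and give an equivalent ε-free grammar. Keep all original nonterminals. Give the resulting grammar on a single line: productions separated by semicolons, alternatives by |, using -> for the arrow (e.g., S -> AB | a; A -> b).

Nullable set: {E, K}.
S -> SSK: K nullable, giving SS | SSK.
Drop E -> ε.
E -> KS: K nullable, giving KS | S.
K -> E: E nullable, giving E.
K -> bK: K nullable, giving b | bK.
Unchanged (no nullable symbols): S -> c; E -> b; K -> b; K -> cc.

S -> c | SS | SSK; E -> S | b | KS; K -> E | b | bK | cc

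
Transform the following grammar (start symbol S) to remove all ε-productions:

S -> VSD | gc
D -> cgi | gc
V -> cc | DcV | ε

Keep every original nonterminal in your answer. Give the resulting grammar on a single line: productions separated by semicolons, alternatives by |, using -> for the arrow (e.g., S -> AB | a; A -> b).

Nullable set: {V}.
S -> VSD: V nullable, giving SD | VSD.
Drop V -> ε.
V -> DcV: V nullable, giving Dc | DcV.
Unchanged (no nullable symbols): S -> gc; D -> cgi; D -> gc; V -> cc.

S -> SD | gc | VSD; D -> gc | cgi; V -> Dc | cc | DcV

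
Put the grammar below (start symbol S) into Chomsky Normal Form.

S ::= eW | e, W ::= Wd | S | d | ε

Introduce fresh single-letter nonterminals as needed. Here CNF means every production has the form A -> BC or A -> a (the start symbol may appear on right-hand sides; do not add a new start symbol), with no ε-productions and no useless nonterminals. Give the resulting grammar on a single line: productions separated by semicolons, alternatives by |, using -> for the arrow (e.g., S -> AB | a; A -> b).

S -> e | AW; A -> e; B -> d; W -> d | e | AW | WB

Nullable: {W}; after ε-elimination: S -> e | eW; W -> S | d | Wd.
After unit-elimination: S -> e | eW; W -> d | e | Wd | eW.
TERM: introduce B -> d, A -> e and substitute in every rule of length ≥2.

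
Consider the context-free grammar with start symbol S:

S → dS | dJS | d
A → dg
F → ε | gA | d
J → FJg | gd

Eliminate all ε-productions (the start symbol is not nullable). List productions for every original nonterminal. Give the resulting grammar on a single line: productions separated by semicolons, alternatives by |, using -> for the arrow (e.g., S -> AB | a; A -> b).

Nullable set: {F}.
Drop F -> ε.
J -> FJg: F nullable, giving FJg | Jg.
Unchanged (no nullable symbols): S -> d; S -> dJS; S -> dS; A -> dg; F -> d; F -> gA; J -> gd.

S -> d | dS | dJS; A -> dg; F -> d | gA; J -> Jg | gd | FJg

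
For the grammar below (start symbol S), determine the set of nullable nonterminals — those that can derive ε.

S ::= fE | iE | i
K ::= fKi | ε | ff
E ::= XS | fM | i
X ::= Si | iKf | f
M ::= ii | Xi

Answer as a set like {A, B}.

{K}

Directly nullable (have an ε-rule): {K}.
Not nullable: E, M, S, X — each has a terminal in every rule's right-hand side or depends on a non-nullable symbol.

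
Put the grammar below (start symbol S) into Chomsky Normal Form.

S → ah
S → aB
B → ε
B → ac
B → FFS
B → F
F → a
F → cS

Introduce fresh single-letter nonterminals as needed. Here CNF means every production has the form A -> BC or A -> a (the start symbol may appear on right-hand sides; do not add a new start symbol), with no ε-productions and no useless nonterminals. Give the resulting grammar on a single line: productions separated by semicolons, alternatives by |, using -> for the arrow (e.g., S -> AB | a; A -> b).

Nullable: {B}; after ε-elimination: S -> a | aB | ah; B -> F | ac | FFS; F -> a | cS.
After unit-elimination: S -> a | aB | ah; B -> a | ac | cS | FFS; F -> a | cS.
TERM: introduce A -> a, C -> c, D -> h and substitute in every rule of length ≥2.
BIN: B -> FFS becomes B -> FE, E -> FS.

S -> a | AB | AD; A -> a; B -> a | AC | CS | FE; C -> c; D -> h; E -> FS; F -> a | CS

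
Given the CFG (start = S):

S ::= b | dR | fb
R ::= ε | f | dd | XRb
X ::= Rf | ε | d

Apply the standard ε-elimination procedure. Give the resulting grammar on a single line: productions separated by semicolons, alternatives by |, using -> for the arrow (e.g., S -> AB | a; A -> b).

Nullable set: {R, X}.
S -> dR: R nullable, giving d | dR.
Drop R -> ε.
R -> XRb: X, R nullable, giving Rb | XRb | Xb | b.
Drop X -> ε.
X -> Rf: R nullable, giving Rf | f.
Unchanged (no nullable symbols): S -> b; S -> fb; R -> dd; R -> f; X -> d.

S -> b | d | dR | fb; R -> b | f | Rb | Xb | dd | XRb; X -> d | f | Rf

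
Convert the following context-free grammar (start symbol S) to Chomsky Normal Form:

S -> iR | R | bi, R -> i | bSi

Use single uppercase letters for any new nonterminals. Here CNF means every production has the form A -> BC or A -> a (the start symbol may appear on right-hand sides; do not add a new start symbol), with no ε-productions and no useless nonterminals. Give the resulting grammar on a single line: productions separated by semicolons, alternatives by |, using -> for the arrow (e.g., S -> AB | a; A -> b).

S -> i | AB | AD | BR; A -> b; B -> i; C -> SB; D -> SB; R -> i | AC

No ε-productions.
After unit-elimination: S -> i | bi | iR | bSi; R -> i | bSi.
TERM: introduce A -> b, B -> i and substitute in every rule of length ≥2.
BIN: R -> ASB becomes R -> AC, C -> SB; S -> ASB becomes S -> AD, D -> SB.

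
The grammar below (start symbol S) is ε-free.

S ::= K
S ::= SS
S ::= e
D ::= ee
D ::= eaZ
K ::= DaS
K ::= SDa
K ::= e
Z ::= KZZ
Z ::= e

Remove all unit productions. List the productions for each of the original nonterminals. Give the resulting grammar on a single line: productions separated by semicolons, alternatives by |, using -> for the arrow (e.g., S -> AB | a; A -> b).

Unit productions: S->K.
Unit pairs (A ⇒* B via units): (S,K).
S: inherits non-unit rules of {K, S} → DaS | SDa | SS | e.
D: inherits non-unit rules of {D} → eaZ | ee.
K: inherits non-unit rules of {K} → DaS | SDa | e.
Z: inherits non-unit rules of {Z} → KZZ | e.

S -> e | SS | DaS | SDa; D -> ee | eaZ; K -> e | DaS | SDa; Z -> e | KZZ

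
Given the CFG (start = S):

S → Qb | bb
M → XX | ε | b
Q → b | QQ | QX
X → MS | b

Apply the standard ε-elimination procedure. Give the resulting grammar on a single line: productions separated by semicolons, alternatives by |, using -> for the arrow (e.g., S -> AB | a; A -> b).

S -> Qb | bb; M -> b | XX; Q -> b | QQ | QX; X -> S | b | MS

Nullable set: {M}.
Drop M -> ε.
X -> MS: M nullable, giving MS | S.
Unchanged (no nullable symbols): S -> Qb; S -> bb; M -> XX; M -> b; Q -> QQ; Q -> QX; Q -> b; X -> b.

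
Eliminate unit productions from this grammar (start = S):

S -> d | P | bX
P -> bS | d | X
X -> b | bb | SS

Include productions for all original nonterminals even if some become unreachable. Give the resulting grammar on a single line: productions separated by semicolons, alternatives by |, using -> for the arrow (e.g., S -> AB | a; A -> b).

Unit productions: P->X, S->P.
Unit pairs (A ⇒* B via units): (P,X), (S,P), (S,X).
S: inherits non-unit rules of {P, S, X} → SS | b | bS | bX | bb | d.
P: inherits non-unit rules of {P, X} → SS | b | bS | bb | d.
X: inherits non-unit rules of {X} → SS | b | bb.

S -> b | d | SS | bS | bX | bb; P -> b | d | SS | bS | bb; X -> b | SS | bb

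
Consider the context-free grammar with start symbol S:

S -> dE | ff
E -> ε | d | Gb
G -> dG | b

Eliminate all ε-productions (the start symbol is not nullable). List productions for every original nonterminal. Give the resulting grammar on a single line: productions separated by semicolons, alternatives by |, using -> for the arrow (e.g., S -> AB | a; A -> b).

Nullable set: {E}.
S -> dE: E nullable, giving d | dE.
Drop E -> ε.
Unchanged (no nullable symbols): S -> ff; E -> Gb; E -> d; G -> b; G -> dG.

S -> d | dE | ff; E -> d | Gb; G -> b | dG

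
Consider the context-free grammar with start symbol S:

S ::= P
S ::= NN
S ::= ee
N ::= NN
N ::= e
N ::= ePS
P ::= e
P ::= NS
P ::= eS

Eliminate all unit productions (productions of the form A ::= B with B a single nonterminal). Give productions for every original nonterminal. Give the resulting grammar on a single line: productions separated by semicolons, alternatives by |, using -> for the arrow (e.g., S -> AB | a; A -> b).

S -> e | NN | NS | eS | ee; N -> e | NN | ePS; P -> e | NS | eS

Unit productions: S->P.
Unit pairs (A ⇒* B via units): (S,P).
S: inherits non-unit rules of {P, S} → NN | NS | e | eS | ee.
N: inherits non-unit rules of {N} → NN | e | ePS.
P: inherits non-unit rules of {P} → NS | e | eS.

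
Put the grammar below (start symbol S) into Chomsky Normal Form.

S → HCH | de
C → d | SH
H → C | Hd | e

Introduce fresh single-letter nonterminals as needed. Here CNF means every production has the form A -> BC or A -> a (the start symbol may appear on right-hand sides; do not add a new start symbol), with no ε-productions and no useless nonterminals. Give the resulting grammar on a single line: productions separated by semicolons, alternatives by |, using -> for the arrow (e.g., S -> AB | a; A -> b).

S -> AB | HD; A -> d; B -> e; C -> d | SH; D -> CH; H -> d | e | HA | SH

No ε-productions.
After unit-elimination: S -> de | HCH; C -> d | SH; H -> d | e | Hd | SH.
TERM: introduce A -> d, B -> e and substitute in every rule of length ≥2.
BIN: S -> HCH becomes S -> HD, D -> CH.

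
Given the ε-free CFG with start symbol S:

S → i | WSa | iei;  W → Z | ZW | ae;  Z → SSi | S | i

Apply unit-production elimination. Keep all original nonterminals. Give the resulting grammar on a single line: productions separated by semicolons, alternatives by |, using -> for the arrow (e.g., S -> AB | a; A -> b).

Unit productions: W->Z, Z->S.
Unit pairs (A ⇒* B via units): (W,S), (W,Z), (Z,S).
S: inherits non-unit rules of {S} → WSa | i | iei.
W: inherits non-unit rules of {S, W, Z} → SSi | WSa | ZW | ae | i | iei.
Z: inherits non-unit rules of {S, Z} → SSi | WSa | i | iei.

S -> i | WSa | iei; W -> i | ZW | ae | SSi | WSa | iei; Z -> i | SSi | WSa | iei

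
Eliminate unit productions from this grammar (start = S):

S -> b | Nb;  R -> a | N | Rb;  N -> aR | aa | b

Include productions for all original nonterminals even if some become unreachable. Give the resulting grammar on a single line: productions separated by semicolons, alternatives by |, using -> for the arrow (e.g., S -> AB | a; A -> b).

S -> b | Nb; N -> b | aR | aa; R -> a | b | Rb | aR | aa

Unit productions: R->N.
Unit pairs (A ⇒* B via units): (R,N).
S: inherits non-unit rules of {S} → Nb | b.
N: inherits non-unit rules of {N} → aR | aa | b.
R: inherits non-unit rules of {N, R} → Rb | a | aR | aa | b.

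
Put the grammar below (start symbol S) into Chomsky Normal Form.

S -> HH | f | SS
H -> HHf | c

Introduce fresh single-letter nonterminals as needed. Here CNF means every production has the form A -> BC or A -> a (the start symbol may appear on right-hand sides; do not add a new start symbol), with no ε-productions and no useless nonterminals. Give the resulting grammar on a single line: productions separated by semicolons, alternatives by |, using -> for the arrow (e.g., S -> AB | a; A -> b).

No ε-productions.
No unit productions to eliminate.
TERM: introduce A -> f and substitute in every rule of length ≥2.
BIN: H -> HHA becomes H -> HB, B -> HA.

S -> f | HH | SS; A -> f; B -> HA; H -> c | HB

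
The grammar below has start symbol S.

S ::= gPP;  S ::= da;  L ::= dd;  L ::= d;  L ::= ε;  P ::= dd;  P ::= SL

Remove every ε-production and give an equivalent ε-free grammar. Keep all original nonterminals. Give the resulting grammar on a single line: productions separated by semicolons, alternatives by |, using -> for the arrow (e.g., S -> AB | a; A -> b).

Nullable set: {L}.
Drop L -> ε.
P -> SL: L nullable, giving S | SL.
Unchanged (no nullable symbols): S -> da; S -> gPP; L -> d; L -> dd; P -> dd.

S -> da | gPP; L -> d | dd; P -> S | SL | dd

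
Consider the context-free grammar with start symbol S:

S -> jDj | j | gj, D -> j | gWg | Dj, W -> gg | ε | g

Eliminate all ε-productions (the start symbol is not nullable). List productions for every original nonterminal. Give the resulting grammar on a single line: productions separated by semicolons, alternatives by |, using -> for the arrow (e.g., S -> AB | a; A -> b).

S -> j | gj | jDj; D -> j | Dj | gg | gWg; W -> g | gg

Nullable set: {W}.
D -> gWg: W nullable, giving gWg | gg.
Drop W -> ε.
Unchanged (no nullable symbols): S -> gj; S -> j; S -> jDj; D -> Dj; D -> j; W -> g; W -> gg.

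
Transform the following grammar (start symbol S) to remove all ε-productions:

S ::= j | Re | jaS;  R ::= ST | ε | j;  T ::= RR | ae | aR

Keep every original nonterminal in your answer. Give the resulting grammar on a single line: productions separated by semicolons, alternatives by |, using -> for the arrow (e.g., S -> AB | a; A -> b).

Nullable set: {R, T}.
S -> Re: R nullable, giving Re | e.
Drop R -> ε.
R -> ST: T nullable, giving S | ST.
T -> RR: R, R nullable, giving R | RR.
T -> aR: R nullable, giving a | aR.
Unchanged (no nullable symbols): S -> j; S -> jaS; R -> j; T -> ae.

S -> e | j | Re | jaS; R -> S | j | ST; T -> R | a | RR | aR | ae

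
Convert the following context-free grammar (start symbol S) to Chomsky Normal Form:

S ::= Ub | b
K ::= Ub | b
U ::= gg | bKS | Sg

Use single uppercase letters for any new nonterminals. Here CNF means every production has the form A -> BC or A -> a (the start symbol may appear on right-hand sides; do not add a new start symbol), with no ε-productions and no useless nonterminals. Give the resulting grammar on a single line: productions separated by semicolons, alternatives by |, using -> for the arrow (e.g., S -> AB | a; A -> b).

S -> b | UA; A -> b; B -> g; C -> KS; K -> b | UA; U -> AC | BB | SB

No ε-productions.
No unit productions to eliminate.
TERM: introduce A -> b, B -> g and substitute in every rule of length ≥2.
BIN: U -> AKS becomes U -> AC, C -> KS.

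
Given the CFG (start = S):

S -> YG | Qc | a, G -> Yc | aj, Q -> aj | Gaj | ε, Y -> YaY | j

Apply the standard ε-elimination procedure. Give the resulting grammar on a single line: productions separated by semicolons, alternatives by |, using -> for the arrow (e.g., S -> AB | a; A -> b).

S -> a | c | Qc | YG; G -> Yc | aj; Q -> aj | Gaj; Y -> j | YaY

Nullable set: {Q}.
S -> Qc: Q nullable, giving Qc | c.
Drop Q -> ε.
Unchanged (no nullable symbols): S -> YG; S -> a; G -> Yc; G -> aj; Q -> Gaj; Q -> aj; Y -> YaY; Y -> j.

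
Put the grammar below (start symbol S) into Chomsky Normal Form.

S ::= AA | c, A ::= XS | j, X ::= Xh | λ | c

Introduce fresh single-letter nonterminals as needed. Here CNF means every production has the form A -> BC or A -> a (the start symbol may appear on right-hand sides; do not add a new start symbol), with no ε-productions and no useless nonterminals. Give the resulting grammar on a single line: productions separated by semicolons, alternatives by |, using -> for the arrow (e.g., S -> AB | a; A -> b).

Nullable: {X}; after ε-elimination: S -> c | AA; A -> S | j | XS; X -> c | h | Xh.
After unit-elimination: S -> c | AA; A -> c | j | AA | XS; X -> c | h | Xh.
TERM: introduce B -> h and substitute in every rule of length ≥2.

S -> c | AA; A -> c | j | AA | XS; B -> h; X -> c | h | XB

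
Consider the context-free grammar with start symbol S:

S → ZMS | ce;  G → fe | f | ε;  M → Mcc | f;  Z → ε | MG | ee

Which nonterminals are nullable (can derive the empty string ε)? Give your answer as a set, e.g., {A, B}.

Directly nullable (have an ε-rule): {G, Z}.
Not nullable: M, S — each has a terminal in every rule's right-hand side or depends on a non-nullable symbol.

{G, Z}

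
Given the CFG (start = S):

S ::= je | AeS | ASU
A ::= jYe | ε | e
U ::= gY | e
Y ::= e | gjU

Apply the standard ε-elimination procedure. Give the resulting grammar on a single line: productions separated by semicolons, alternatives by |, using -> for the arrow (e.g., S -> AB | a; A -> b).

Nullable set: {A}.
S -> ASU: A nullable, giving ASU | SU.
S -> AeS: A nullable, giving AeS | eS.
Drop A -> ε.
Unchanged (no nullable symbols): S -> je; A -> e; A -> jYe; U -> e; U -> gY; Y -> e; Y -> gjU.

S -> SU | eS | je | ASU | AeS; A -> e | jYe; U -> e | gY; Y -> e | gjU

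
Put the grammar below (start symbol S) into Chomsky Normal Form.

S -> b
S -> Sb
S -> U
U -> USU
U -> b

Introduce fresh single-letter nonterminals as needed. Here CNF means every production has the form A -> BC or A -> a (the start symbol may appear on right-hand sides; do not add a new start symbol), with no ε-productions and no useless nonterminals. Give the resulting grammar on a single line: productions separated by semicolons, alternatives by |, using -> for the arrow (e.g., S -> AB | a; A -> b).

S -> b | SA | UB; A -> b; B -> SU; C -> SU; U -> b | UC

No ε-productions.
After unit-elimination: S -> b | Sb | USU; U -> b | USU.
TERM: introduce A -> b and substitute in every rule of length ≥2.
BIN: S -> USU becomes S -> UB, B -> SU; U -> USU becomes U -> UC, C -> SU.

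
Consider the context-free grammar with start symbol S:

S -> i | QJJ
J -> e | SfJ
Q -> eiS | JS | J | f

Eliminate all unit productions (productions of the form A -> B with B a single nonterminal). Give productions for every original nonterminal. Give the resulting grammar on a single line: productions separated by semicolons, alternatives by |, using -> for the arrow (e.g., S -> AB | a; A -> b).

S -> i | QJJ; J -> e | SfJ; Q -> e | f | JS | SfJ | eiS

Unit productions: Q->J.
Unit pairs (A ⇒* B via units): (Q,J).
S: inherits non-unit rules of {S} → QJJ | i.
J: inherits non-unit rules of {J} → SfJ | e.
Q: inherits non-unit rules of {J, Q} → JS | SfJ | e | eiS | f.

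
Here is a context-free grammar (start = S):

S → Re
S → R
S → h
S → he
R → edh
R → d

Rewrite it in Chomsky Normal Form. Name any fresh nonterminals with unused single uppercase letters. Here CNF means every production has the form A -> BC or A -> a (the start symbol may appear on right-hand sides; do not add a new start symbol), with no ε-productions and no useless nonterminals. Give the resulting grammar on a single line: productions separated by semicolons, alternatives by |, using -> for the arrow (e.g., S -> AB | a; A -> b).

S -> d | h | AE | CA | RA; A -> e; B -> d; C -> h; D -> BC; E -> BC; R -> d | AD

No ε-productions.
After unit-elimination: S -> d | h | Re | he | edh; R -> d | edh.
TERM: introduce B -> d, A -> e, C -> h and substitute in every rule of length ≥2.
BIN: R -> ABC becomes R -> AD, D -> BC; S -> ABC becomes S -> AE, E -> BC.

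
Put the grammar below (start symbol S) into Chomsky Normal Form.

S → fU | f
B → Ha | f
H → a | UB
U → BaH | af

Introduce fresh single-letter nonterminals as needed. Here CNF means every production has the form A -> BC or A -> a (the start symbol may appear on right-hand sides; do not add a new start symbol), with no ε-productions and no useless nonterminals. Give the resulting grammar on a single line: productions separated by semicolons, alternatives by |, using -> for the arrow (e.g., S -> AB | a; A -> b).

S -> f | CU; A -> a; B -> f | HA; C -> f; D -> AH; H -> a | UB; U -> AC | BD

No ε-productions.
No unit productions to eliminate.
TERM: introduce A -> a, C -> f and substitute in every rule of length ≥2.
BIN: U -> BAH becomes U -> BD, D -> AH.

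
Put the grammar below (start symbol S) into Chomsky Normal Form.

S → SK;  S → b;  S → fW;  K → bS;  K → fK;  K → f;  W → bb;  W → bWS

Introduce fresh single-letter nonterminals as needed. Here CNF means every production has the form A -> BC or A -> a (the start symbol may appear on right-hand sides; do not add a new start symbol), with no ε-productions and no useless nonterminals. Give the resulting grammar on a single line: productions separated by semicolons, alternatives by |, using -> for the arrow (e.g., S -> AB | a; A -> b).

No ε-productions.
No unit productions to eliminate.
TERM: introduce A -> b, B -> f and substitute in every rule of length ≥2.
BIN: W -> AWS becomes W -> AC, C -> WS.

S -> b | BW | SK; A -> b; B -> f; C -> WS; K -> f | AS | BK; W -> AA | AC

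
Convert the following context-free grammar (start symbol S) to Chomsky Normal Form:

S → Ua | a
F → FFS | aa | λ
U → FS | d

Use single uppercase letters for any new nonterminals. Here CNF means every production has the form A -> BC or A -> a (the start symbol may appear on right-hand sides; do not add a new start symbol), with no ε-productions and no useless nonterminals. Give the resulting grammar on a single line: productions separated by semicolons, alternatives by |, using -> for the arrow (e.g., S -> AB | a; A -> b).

S -> a | UA; A -> a; B -> FS; F -> a | AA | FB | FS | UA; U -> a | d | FS | UA

Nullable: {F}; after ε-elimination: S -> a | Ua; F -> S | FS | aa | FFS; U -> S | d | FS.
After unit-elimination: S -> a | Ua; F -> a | FS | Ua | aa | FFS; U -> a | d | FS | Ua.
TERM: introduce A -> a and substitute in every rule of length ≥2.
BIN: F -> FFS becomes F -> FB, B -> FS.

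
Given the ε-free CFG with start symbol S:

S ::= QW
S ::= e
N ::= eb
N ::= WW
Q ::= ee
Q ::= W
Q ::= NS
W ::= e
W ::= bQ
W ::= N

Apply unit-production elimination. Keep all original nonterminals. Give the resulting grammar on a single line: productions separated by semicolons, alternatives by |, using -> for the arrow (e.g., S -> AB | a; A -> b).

Unit productions: Q->W, W->N.
Unit pairs (A ⇒* B via units): (Q,N), (Q,W), (W,N).
S: inherits non-unit rules of {S} → QW | e.
N: inherits non-unit rules of {N} → WW | eb.
Q: inherits non-unit rules of {N, Q, W} → NS | WW | bQ | e | eb | ee.
W: inherits non-unit rules of {N, W} → WW | bQ | e | eb.

S -> e | QW; N -> WW | eb; Q -> e | NS | WW | bQ | eb | ee; W -> e | WW | bQ | eb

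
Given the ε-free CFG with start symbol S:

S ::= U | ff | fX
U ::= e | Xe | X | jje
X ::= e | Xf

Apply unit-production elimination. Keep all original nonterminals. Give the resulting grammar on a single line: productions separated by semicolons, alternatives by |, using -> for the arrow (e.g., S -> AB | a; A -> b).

S -> e | Xe | Xf | fX | ff | jje; U -> e | Xe | Xf | jje; X -> e | Xf

Unit productions: S->U, U->X.
Unit pairs (A ⇒* B via units): (S,U), (S,X), (U,X).
S: inherits non-unit rules of {S, U, X} → Xe | Xf | e | fX | ff | jje.
U: inherits non-unit rules of {U, X} → Xe | Xf | e | jje.
X: inherits non-unit rules of {X} → Xf | e.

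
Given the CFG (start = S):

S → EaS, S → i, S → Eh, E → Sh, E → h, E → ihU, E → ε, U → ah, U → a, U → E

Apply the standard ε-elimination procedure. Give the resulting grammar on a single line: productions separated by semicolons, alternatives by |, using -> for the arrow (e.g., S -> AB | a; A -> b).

Nullable set: {E, U}.
S -> EaS: E nullable, giving EaS | aS.
S -> Eh: E nullable, giving Eh | h.
Drop E -> ε.
E -> ihU: U nullable, giving ih | ihU.
U -> E: E nullable, giving E.
Unchanged (no nullable symbols): S -> i; E -> Sh; E -> h; U -> a; U -> ah.

S -> h | i | Eh | aS | EaS; E -> h | Sh | ih | ihU; U -> E | a | ah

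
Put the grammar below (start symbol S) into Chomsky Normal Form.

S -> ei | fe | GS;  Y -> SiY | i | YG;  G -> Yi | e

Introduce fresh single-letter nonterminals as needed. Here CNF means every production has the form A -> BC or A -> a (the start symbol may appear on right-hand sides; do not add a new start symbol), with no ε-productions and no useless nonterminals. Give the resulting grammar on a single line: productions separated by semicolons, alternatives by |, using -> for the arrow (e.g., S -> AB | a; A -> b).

No ε-productions.
No unit productions to eliminate.
TERM: introduce B -> e, C -> f, A -> i and substitute in every rule of length ≥2.
BIN: Y -> SAY becomes Y -> SD, D -> AY.

S -> BA | CB | GS; A -> i; B -> e; C -> f; D -> AY; G -> e | YA; Y -> i | SD | YG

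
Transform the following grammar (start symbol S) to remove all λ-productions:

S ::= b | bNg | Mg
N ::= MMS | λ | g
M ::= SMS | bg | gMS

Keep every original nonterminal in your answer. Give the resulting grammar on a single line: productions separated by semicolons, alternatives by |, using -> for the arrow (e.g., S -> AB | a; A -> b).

Nullable set: {N}.
S -> bNg: N nullable, giving bNg | bg.
Drop N -> λ.
Unchanged (no nullable symbols): S -> Mg; S -> b; M -> SMS; M -> bg; M -> gMS; N -> MMS; N -> g.

S -> b | Mg | bg | bNg; M -> bg | SMS | gMS; N -> g | MMS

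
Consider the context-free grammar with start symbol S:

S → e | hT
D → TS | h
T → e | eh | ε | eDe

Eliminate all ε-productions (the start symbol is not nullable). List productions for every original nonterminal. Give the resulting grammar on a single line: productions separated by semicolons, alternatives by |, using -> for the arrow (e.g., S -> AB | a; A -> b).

Nullable set: {T}.
S -> hT: T nullable, giving h | hT.
D -> TS: T nullable, giving S | TS.
Drop T -> ε.
Unchanged (no nullable symbols): S -> e; D -> h; T -> e; T -> eDe; T -> eh.

S -> e | h | hT; D -> S | h | TS; T -> e | eh | eDe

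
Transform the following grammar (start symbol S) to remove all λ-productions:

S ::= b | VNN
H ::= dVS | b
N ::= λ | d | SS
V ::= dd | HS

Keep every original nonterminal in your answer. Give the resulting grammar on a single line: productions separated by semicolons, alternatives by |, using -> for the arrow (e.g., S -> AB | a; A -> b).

S -> V | b | VN | VNN; H -> b | dVS; N -> d | SS; V -> HS | dd

Nullable set: {N}.
S -> VNN: N, N nullable, giving V | VN | VNN.
Drop N -> λ.
Unchanged (no nullable symbols): S -> b; H -> b; H -> dVS; N -> SS; N -> d; V -> HS; V -> dd.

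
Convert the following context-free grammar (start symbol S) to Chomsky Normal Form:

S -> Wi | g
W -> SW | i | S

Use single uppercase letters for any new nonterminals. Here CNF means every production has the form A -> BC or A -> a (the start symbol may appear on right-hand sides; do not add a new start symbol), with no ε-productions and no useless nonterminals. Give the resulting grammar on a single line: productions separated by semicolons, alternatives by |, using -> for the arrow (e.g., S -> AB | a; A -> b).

No ε-productions.
After unit-elimination: S -> g | Wi; W -> g | i | SW | Wi.
TERM: introduce A -> i and substitute in every rule of length ≥2.

S -> g | WA; A -> i; W -> g | i | SW | WA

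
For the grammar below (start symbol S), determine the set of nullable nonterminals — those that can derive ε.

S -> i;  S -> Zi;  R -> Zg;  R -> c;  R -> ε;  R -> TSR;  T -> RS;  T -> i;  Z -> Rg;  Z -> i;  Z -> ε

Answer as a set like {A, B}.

Directly nullable (have an ε-rule): {R, Z}.
Not nullable: S, T — each has a terminal in every rule's right-hand side or depends on a non-nullable symbol.

{R, Z}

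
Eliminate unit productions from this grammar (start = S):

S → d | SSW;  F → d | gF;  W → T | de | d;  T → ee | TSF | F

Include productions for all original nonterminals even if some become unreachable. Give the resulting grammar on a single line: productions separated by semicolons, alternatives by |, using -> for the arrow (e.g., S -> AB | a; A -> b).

Unit productions: T->F, W->T.
Unit pairs (A ⇒* B via units): (T,F), (W,F), (W,T).
S: inherits non-unit rules of {S} → SSW | d.
F: inherits non-unit rules of {F} → d | gF.
T: inherits non-unit rules of {F, T} → TSF | d | ee | gF.
W: inherits non-unit rules of {F, T, W} → TSF | d | de | ee | gF.

S -> d | SSW; F -> d | gF; T -> d | ee | gF | TSF; W -> d | de | ee | gF | TSF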